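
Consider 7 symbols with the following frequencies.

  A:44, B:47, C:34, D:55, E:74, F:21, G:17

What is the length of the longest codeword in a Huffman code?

Merge the two lowest-weight nodes at each step:
G(17) + F(21) → 38
C(34) + 38 → 72
A(44) + B(47) → 91
D(55) + 72 → 127
E(74) + 91 → 165
127 + 165 → 292
Maximum depth reached is 4.

4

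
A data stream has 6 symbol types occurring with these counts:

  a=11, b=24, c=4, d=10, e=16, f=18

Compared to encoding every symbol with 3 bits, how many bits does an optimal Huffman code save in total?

44

Fixed-length: 3 bits × 83 symbols = 249 bits.
Huffman merges:
combine c(4), d(10) → 14
combine a(11), 14 → 25
combine e(16), f(18) → 34
combine b(24), 25 → 49
combine 34, 49 → 83
Huffman total = 14 + 25 + 34 + 49 + 83 = 205 bits.
Saving = 249 − 205 = 44 bits.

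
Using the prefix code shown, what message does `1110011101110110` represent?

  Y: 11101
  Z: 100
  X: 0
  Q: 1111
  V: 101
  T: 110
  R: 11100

Read left to right; each codeword is recognised as soon as it completes (prefix code):
  11100→R | 11101→Y | 110→T | 110→T
Decoded message: RYTT

RYTT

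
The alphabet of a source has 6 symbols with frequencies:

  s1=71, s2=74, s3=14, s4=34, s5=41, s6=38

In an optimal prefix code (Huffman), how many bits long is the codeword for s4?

3

Huffman merges, smallest pair first:
s3(14) + s4(34) → 48
s6(38) + s5(41) → 79
48 + s1(71) → 119
s2(74) + 79 → 153
119 + 153 → 272
s4 sits 3 levels below the root, so its codeword is 3 bits.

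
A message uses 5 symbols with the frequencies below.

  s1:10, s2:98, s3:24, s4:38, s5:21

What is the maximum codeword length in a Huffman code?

4

Merge the two lowest-weight nodes at each step:
s1(10) + s5(21) → 31
s3(24) + 31 → 55
s4(38) + 55 → 93
93 + s2(98) → 191
Maximum depth reached is 4.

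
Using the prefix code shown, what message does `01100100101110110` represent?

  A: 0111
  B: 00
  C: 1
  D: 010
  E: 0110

EDDCCCE

Read left to right; each codeword is recognised as soon as it completes (prefix code):
  0110→E | 010→D | 010→D | 1→C | 1→C | 1→C | 0110→E
Decoded message: EDDCCCE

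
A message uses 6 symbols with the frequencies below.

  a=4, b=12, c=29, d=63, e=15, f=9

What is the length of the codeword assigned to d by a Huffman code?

Huffman merges, smallest pair first:
a(4) + f(9) → 13
b(12) + 13 → 25
e(15) + 25 → 40
c(29) + 40 → 69
d(63) + 69 → 132
d sits one level below the root: a 1-bit codeword.

1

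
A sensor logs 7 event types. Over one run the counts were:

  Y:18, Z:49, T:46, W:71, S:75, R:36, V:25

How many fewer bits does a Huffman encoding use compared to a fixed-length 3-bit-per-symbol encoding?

103

Fixed-length: 3 bits × 320 symbols = 960 bits.
Huffman merges:
Y(18) + V(25) → 43
R(36) + 43 → 79
T(46) + Z(49) → 95
W(71) + S(75) → 146
79 + 95 → 174
146 + 174 → 320
Huffman total = 43 + 79 + 95 + 146 + 174 + 320 = 857 bits.
Saving = 960 − 857 = 103 bits.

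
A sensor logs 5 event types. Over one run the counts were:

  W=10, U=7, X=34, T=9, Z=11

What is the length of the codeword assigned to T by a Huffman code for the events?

3

Repeatedly merge the two smallest:
combine U(7), T(9) → 16
combine W(10), Z(11) → 21
combine 16, 21 → 37
combine X(34), 37 → 71
T sits 3 levels below the root, so its codeword is 3 bits.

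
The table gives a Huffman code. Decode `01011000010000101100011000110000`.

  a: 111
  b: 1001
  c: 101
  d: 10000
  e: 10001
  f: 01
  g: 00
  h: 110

Read left to right; each codeword is recognised as soon as it completes (prefix code):
  01→f | 01→f | 10000→d | 10000→d | 101→c | 10001→e | 10001→e | 10000→d
Decoded message: ffddceed

ffddceed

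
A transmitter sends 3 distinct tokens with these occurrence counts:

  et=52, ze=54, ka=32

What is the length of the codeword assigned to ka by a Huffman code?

Huffman merges, smallest pair first:
merge ka(32) and et(52): 84
merge ze(54) and 84: 138
ka's leaf is at depth 2, giving a 2-bit codeword.

2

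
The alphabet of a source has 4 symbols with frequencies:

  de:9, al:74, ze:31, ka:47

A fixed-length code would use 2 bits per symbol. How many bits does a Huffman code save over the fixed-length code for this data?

34

Fixed-length: 2 bits × 161 symbols = 322 bits.
Huffman merges:
de(9) + ze(31) → 40
40 + ka(47) → 87
al(74) + 87 → 161
Huffman total = 40 + 87 + 161 = 288 bits.
Saving = 322 − 288 = 34 bits.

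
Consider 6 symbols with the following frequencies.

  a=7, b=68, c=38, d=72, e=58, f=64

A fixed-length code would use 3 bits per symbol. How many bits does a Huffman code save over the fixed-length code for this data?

159

Fixed-length: 3 bits × 307 symbols = 921 bits.
Huffman merges:
a(7) + c(38) → 45
45 + e(58) → 103
f(64) + b(68) → 132
d(72) + 103 → 175
132 + 175 → 307
Huffman total = 45 + 103 + 132 + 175 + 307 = 762 bits.
Saving = 921 − 762 = 159 bits.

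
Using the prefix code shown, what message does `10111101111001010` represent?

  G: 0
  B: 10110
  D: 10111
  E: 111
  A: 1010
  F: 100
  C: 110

DDFA

Read left to right; each codeword is recognised as soon as it completes (prefix code):
  10111→D | 10111→D | 100→F | 1010→A
Decoded message: DDFA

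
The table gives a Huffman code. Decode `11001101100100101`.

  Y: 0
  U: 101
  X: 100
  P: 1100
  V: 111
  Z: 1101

PZXXU

Read left to right; each codeword is recognised as soon as it completes (prefix code):
  1100→P | 1101→Z | 100→X | 100→X | 101→U
Decoded message: PZXXU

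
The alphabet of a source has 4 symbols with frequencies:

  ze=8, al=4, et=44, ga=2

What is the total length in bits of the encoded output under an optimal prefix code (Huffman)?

Merge the two smallest weights repeatedly:
merge ga(2) and al(4): 6
merge 6 and ze(8): 14
merge 14 and et(44): 58
Total encoded bits = sum of merged weights = 6 + 14 + 58 = 78.

78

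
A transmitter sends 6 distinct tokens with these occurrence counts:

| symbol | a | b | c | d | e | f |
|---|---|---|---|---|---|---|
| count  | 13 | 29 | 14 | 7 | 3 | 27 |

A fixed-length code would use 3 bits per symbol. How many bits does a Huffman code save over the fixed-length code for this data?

Fixed-length: 3 bits × 93 symbols = 279 bits.
Huffman merges:
combine e(3), d(7) → 10
combine 10, a(13) → 23
combine c(14), 23 → 37
combine f(27), b(29) → 56
combine 37, 56 → 93
Huffman total = 10 + 23 + 37 + 56 + 93 = 219 bits.
Saving = 279 − 219 = 60 bits.

60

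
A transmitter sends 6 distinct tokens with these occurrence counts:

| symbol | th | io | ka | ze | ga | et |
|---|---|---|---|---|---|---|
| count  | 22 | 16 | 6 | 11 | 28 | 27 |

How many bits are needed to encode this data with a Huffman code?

Build the Huffman tree bottom-up:
merge ka(6) and ze(11): 17
merge io(16) and 17: 33
merge th(22) and et(27): 49
merge ga(28) and 33: 61
merge 49 and 61: 110
Each symbol's bit-cost is frequency × depth; summing gives 270 bits (equivalently 17 + 33 + 49 + 61 + 110).

270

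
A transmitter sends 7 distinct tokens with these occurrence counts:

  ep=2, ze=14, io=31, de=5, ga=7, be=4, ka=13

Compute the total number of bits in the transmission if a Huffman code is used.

Build the Huffman tree bottom-up:
merge ep(2) and be(4): 6
merge de(5) and 6: 11
merge ga(7) and 11: 18
merge ka(13) and ze(14): 27
merge 18 and 27: 45
merge io(31) and 45: 76
Total encoded bits = sum of merged weights = 6 + 11 + 18 + 27 + 45 + 76 = 183.

183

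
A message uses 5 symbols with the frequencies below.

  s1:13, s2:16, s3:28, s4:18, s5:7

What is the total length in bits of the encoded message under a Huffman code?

184

Build the Huffman tree bottom-up:
combine s5(7), s1(13) → 20
combine s2(16), s4(18) → 34
combine 20, s3(28) → 48
combine 34, 48 → 82
Total encoded bits = sum of merged weights = 20 + 34 + 48 + 82 = 184.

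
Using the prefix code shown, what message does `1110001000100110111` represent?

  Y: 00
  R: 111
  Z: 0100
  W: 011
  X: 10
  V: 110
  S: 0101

RYZZVR

Read left to right; each codeword is recognised as soon as it completes (prefix code):
  111→R | 00→Y | 0100→Z | 0100→Z | 110→V | 111→R
Decoded message: RYZZVR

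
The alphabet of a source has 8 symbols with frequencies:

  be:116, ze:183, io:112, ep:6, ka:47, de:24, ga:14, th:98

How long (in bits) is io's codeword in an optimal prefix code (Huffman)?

Huffman merges, smallest pair first:
ep(6) + ga(14) → 20
20 + de(24) → 44
44 + ka(47) → 91
91 + th(98) → 189
io(112) + be(116) → 228
ze(183) + 189 → 372
228 + 372 → 600
io's leaf is at depth 2, giving a 2-bit codeword.

2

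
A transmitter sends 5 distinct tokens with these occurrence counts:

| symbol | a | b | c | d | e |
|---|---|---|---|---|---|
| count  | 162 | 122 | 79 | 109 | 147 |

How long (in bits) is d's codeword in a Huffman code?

Build the tree from the bottom:
combine c(79), d(109) → 188
combine b(122), e(147) → 269
combine a(162), 188 → 350
combine 269, 350 → 619
d's leaf is at depth 3, giving a 3-bit codeword.

3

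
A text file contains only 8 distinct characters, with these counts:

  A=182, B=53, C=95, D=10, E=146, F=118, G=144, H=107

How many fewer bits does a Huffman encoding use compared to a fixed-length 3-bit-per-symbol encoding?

119

Fixed-length: 3 bits × 855 symbols = 2565 bits.
Huffman merges:
D(10) + B(53) → 63
63 + C(95) → 158
H(107) + F(118) → 225
G(144) + E(146) → 290
158 + A(182) → 340
225 + 290 → 515
340 + 515 → 855
Huffman total = 63 + 158 + 225 + 290 + 340 + 515 + 855 = 2446 bits.
Saving = 2565 − 2446 = 119 bits.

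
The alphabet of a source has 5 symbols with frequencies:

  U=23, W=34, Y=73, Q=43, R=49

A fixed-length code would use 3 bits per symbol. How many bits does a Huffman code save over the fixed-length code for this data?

Fixed-length: 3 bits × 222 symbols = 666 bits.
Huffman merges:
U(23) + W(34) → 57
Q(43) + R(49) → 92
57 + Y(73) → 130
92 + 130 → 222
Huffman total = 57 + 92 + 130 + 222 = 501 bits.
Saving = 666 − 501 = 165 bits.

165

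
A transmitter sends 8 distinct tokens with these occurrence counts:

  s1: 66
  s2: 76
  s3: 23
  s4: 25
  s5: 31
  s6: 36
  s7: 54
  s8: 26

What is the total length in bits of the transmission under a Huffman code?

974

Build the Huffman tree bottom-up:
merge s3(23) and s4(25): 48
merge s8(26) and s5(31): 57
merge s6(36) and 48: 84
merge s7(54) and 57: 111
merge s1(66) and s2(76): 142
merge 84 and 111: 195
merge 142 and 195: 337
Total encoded bits = sum of merged weights = 48 + 57 + 84 + 111 + 142 + 195 + 337 = 974.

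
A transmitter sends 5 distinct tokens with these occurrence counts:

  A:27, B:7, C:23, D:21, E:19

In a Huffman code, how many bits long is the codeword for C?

2

Huffman merges, smallest pair first:
merge B(7) and E(19): 26
merge D(21) and C(23): 44
merge 26 and A(27): 53
merge 44 and 53: 97
C's leaf is at depth 2, giving a 2-bit codeword.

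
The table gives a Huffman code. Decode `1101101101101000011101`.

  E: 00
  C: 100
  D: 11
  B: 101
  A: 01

DABBBEEDB

Read left to right; each codeword is recognised as soon as it completes (prefix code):
  11→D | 01→A | 101→B | 101→B | 101→B | 00→E | 00→E | 11→D | 101→B
Decoded message: DABBBEEDB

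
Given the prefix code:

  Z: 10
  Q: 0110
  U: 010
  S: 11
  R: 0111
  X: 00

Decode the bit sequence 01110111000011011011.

RRXXSQS

Read left to right; each codeword is recognised as soon as it completes (prefix code):
  0111→R | 0111→R | 00→X | 00→X | 11→S | 0110→Q | 11→S
Decoded message: RRXXSQS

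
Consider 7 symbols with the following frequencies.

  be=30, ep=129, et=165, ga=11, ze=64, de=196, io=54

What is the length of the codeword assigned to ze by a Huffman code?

Build the tree from the bottom:
ga(11) + be(30) → 41
41 + io(54) → 95
ze(64) + 95 → 159
ep(129) + 159 → 288
et(165) + de(196) → 361
288 + 361 → 649
ze's leaf is at depth 3, giving a 3-bit codeword.

3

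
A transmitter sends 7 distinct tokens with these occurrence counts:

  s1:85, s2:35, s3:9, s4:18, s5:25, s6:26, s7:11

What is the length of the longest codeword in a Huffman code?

5

Merge the two lowest-weight nodes at each step:
combine s3(9), s7(11) → 20
combine s4(18), 20 → 38
combine s5(25), s6(26) → 51
combine s2(35), 38 → 73
combine 51, 73 → 124
combine s1(85), 124 → 209
The first pair merged (s3, s7) ends up deepest, at depth 5.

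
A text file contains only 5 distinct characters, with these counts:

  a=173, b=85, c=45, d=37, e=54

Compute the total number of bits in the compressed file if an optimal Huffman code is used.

833

Greedily combine the two least-frequent nodes:
merge d(37) and c(45): 82
merge e(54) and 82: 136
merge b(85) and 136: 221
merge a(173) and 221: 394
Each symbol's bit-cost is frequency × depth; summing gives 833 bits (equivalently 82 + 136 + 221 + 394).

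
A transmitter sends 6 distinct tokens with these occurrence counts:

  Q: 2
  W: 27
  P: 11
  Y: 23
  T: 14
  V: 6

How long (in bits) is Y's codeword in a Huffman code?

2

Repeatedly merge the two smallest:
Q(2) + V(6) → 8
8 + P(11) → 19
T(14) + 19 → 33
Y(23) + W(27) → 50
33 + 50 → 83
Y sits 2 levels below the root, so its codeword is 2 bits.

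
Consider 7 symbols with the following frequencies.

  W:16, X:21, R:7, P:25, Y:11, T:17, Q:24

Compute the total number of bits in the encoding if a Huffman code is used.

Greedily combine the two least-frequent nodes:
R(7) + Y(11) → 18
W(16) + T(17) → 33
18 + X(21) → 39
Q(24) + P(25) → 49
33 + 39 → 72
49 + 72 → 121
Each symbol's bit-cost is frequency × depth; summing gives 332 bits (equivalently 18 + 33 + 39 + 49 + 72 + 121).

332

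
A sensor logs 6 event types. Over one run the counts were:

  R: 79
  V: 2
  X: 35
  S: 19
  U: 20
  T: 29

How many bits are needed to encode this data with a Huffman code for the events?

415

Build the Huffman tree bottom-up:
merge V(2) and S(19): 21
merge U(20) and 21: 41
merge T(29) and X(35): 64
merge 41 and 64: 105
merge R(79) and 105: 184
Each symbol's bit-cost is frequency × depth; summing gives 415 bits (equivalently 21 + 41 + 64 + 105 + 184).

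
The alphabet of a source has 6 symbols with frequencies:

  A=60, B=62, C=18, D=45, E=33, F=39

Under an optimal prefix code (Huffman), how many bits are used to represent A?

Repeatedly merge the two smallest:
C(18) + E(33) → 51
F(39) + D(45) → 84
51 + A(60) → 111
B(62) + 84 → 146
111 + 146 → 257
A sits 2 levels below the root, so its codeword is 2 bits.

2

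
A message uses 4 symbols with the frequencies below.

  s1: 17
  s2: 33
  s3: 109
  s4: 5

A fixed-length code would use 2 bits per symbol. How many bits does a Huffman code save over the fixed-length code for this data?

Fixed-length: 2 bits × 164 symbols = 328 bits.
Huffman merges:
s4(5) + s1(17) → 22
22 + s2(33) → 55
55 + s3(109) → 164
Huffman total = 22 + 55 + 164 = 241 bits.
Saving = 328 − 241 = 87 bits.

87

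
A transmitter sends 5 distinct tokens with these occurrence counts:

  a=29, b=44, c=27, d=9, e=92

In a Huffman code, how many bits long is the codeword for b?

Huffman merges, smallest pair first:
merge d(9) and c(27): 36
merge a(29) and 36: 65
merge b(44) and 65: 109
merge e(92) and 109: 201
b's leaf is at depth 2, giving a 2-bit codeword.

2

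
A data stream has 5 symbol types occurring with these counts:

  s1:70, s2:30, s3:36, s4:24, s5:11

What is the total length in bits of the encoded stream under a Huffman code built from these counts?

372

Greedily combine the two least-frequent nodes:
s5(11) + s4(24) → 35
s2(30) + 35 → 65
s3(36) + 65 → 101
s1(70) + 101 → 171
Total encoded bits = sum of merged weights = 35 + 65 + 101 + 171 = 372.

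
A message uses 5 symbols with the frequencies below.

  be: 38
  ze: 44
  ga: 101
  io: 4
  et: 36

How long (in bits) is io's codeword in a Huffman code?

Huffman merges, smallest pair first:
io(4) + et(36) → 40
be(38) + 40 → 78
ze(44) + 78 → 122
ga(101) + 122 → 223
io sits 4 levels below the root, so its codeword is 4 bits.

4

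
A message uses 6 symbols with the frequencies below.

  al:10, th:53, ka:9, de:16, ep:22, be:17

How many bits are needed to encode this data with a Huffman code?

294

Merge the two smallest weights repeatedly:
ka(9) + al(10) → 19
de(16) + be(17) → 33
19 + ep(22) → 41
33 + 41 → 74
th(53) + 74 → 127
The encoded length is the sum of every internal node's weight: 19 + 33 + 41 + 74 + 127 = 294 bits.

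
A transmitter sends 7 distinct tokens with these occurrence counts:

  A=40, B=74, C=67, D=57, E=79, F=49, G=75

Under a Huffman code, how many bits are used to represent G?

3

Repeatedly merge the two smallest:
combine A(40), F(49) → 89
combine D(57), C(67) → 124
combine B(74), G(75) → 149
combine E(79), 89 → 168
combine 124, 149 → 273
combine 168, 273 → 441
The subtree containing G is merged 3 times, so code length = 3.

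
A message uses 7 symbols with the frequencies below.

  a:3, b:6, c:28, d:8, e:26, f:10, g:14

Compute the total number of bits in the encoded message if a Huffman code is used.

Greedily combine the two least-frequent nodes:
combine a(3), b(6) → 9
combine d(8), 9 → 17
combine f(10), g(14) → 24
combine 17, 24 → 41
combine e(26), c(28) → 54
combine 41, 54 → 95
Each symbol's bit-cost is frequency × depth; summing gives 240 bits (equivalently 9 + 17 + 24 + 41 + 54 + 95).

240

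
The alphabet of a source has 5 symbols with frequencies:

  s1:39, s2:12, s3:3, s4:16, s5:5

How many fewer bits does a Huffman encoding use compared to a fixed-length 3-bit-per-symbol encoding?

86

Fixed-length: 3 bits × 75 symbols = 225 bits.
Huffman merges:
combine s3(3), s5(5) → 8
combine 8, s2(12) → 20
combine s4(16), 20 → 36
combine 36, s1(39) → 75
Huffman total = 8 + 20 + 36 + 75 = 139 bits.
Saving = 225 − 139 = 86 bits.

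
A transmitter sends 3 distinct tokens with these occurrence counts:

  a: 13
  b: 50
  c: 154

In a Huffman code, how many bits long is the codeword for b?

Repeatedly merge the two smallest:
combine a(13), b(50) → 63
combine 63, c(154) → 217
b sits 2 levels below the root, so its codeword is 2 bits.

2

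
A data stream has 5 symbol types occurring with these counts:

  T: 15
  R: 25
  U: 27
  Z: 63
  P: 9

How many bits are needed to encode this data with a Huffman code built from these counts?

288

Greedily combine the two least-frequent nodes:
merge P(9) and T(15): 24
merge 24 and R(25): 49
merge U(27) and 49: 76
merge Z(63) and 76: 139
Each symbol's bit-cost is frequency × depth; summing gives 288 bits (equivalently 24 + 49 + 76 + 139).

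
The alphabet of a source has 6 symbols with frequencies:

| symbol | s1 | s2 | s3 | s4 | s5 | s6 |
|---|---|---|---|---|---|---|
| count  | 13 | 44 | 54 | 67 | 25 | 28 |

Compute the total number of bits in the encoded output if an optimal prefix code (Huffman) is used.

Merge the two smallest weights repeatedly:
s1(13) + s5(25) → 38
s6(28) + 38 → 66
s2(44) + s3(54) → 98
66 + s4(67) → 133
98 + 133 → 231
Each symbol's bit-cost is frequency × depth; summing gives 566 bits (equivalently 38 + 66 + 98 + 133 + 231).

566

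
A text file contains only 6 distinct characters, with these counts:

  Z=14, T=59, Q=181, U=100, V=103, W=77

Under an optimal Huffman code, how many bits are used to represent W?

3

Repeatedly merge the two smallest:
Z(14) + T(59) → 73
73 + W(77) → 150
U(100) + V(103) → 203
150 + Q(181) → 331
203 + 331 → 534
W's leaf is at depth 3, giving a 3-bit codeword.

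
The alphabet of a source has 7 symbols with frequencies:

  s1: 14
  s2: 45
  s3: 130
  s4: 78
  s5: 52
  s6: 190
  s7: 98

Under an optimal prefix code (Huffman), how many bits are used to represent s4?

Huffman merges, smallest pair first:
combine s1(14), s2(45) → 59
combine s5(52), 59 → 111
combine s4(78), s7(98) → 176
combine 111, s3(130) → 241
combine 176, s6(190) → 366
combine 241, 366 → 607
s4's leaf is at depth 3, giving a 3-bit codeword.

3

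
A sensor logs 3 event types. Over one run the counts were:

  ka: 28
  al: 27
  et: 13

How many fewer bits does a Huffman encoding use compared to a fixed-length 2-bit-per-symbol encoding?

28

Fixed-length: 2 bits × 68 symbols = 136 bits.
Huffman merges:
combine et(13), al(27) → 40
combine ka(28), 40 → 68
Huffman total = 40 + 68 = 108 bits.
Saving = 136 − 108 = 28 bits.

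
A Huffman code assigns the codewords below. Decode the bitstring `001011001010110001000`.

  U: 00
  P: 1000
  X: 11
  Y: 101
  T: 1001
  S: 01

UYTSSPP

Read left to right; each codeword is recognised as soon as it completes (prefix code):
  00→U | 101→Y | 1001→T | 01→S | 01→S | 1000→P | 1000→P
Decoded message: UYTSSPP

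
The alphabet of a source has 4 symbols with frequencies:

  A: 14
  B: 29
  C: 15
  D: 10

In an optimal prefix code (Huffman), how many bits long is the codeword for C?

Huffman merges, smallest pair first:
D(10) + A(14) → 24
C(15) + 24 → 39
B(29) + 39 → 68
The subtree containing C is merged 2 times, so code length = 2.

2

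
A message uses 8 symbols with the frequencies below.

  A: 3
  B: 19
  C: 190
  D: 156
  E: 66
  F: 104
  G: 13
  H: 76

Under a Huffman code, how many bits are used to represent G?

6

Huffman merges, smallest pair first:
combine A(3), G(13) → 16
combine 16, B(19) → 35
combine 35, E(66) → 101
combine H(76), 101 → 177
combine F(104), D(156) → 260
combine 177, C(190) → 367
combine 260, 367 → 627
The subtree containing G is merged 6 times, so code length = 6.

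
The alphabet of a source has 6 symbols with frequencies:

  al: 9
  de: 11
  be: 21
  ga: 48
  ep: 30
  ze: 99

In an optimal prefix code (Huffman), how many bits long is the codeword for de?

Build the tree from the bottom:
combine al(9), de(11) → 20
combine 20, be(21) → 41
combine ep(30), 41 → 71
combine ga(48), 71 → 119
combine ze(99), 119 → 218
The subtree containing de is merged 5 times, so code length = 5.

5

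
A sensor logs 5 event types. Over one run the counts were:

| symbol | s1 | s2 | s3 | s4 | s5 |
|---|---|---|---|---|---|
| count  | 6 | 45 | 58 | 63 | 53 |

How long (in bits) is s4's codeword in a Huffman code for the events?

2

Huffman merges, smallest pair first:
merge s1(6) and s2(45): 51
merge 51 and s5(53): 104
merge s3(58) and s4(63): 121
merge 104 and 121: 225
s4's leaf is at depth 2, giving a 2-bit codeword.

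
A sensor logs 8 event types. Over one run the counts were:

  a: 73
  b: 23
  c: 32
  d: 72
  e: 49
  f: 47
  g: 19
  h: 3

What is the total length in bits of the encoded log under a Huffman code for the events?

876

Greedily combine the two least-frequent nodes:
combine h(3), g(19) → 22
combine 22, b(23) → 45
combine c(32), 45 → 77
combine f(47), e(49) → 96
combine d(72), a(73) → 145
combine 77, 96 → 173
combine 145, 173 → 318
The encoded length is the sum of every internal node's weight: 22 + 45 + 77 + 96 + 145 + 173 + 318 = 876 bits.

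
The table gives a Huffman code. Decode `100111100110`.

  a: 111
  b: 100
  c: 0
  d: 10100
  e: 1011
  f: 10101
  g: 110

Read left to right; each codeword is recognised as soon as it completes (prefix code):
  100→b | 111→a | 100→b | 110→g
Decoded message: babg

babg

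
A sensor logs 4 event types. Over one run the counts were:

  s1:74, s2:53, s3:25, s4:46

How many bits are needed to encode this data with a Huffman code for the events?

Merge the two smallest weights repeatedly:
s3(25) + s4(46) → 71
s2(53) + 71 → 124
s1(74) + 124 → 198
The encoded length is the sum of every internal node's weight: 71 + 124 + 198 = 393 bits.

393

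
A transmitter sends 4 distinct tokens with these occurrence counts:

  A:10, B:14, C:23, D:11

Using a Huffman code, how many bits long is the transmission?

114

Merge the two smallest weights repeatedly:
combine A(10), D(11) → 21
combine B(14), 21 → 35
combine C(23), 35 → 58
Each symbol's bit-cost is frequency × depth; summing gives 114 bits (equivalently 21 + 35 + 58).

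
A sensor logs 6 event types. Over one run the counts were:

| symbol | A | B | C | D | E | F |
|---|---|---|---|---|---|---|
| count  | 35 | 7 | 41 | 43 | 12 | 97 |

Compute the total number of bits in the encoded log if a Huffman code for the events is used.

Greedily combine the two least-frequent nodes:
merge B(7) and E(12): 19
merge 19 and A(35): 54
merge C(41) and D(43): 84
merge 54 and 84: 138
merge F(97) and 138: 235
Each symbol's bit-cost is frequency × depth; summing gives 530 bits (equivalently 19 + 54 + 84 + 138 + 235).

530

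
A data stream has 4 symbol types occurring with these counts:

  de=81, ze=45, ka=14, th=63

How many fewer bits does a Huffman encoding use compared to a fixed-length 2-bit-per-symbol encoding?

Fixed-length: 2 bits × 203 symbols = 406 bits.
Huffman merges:
merge ka(14) and ze(45): 59
merge 59 and th(63): 122
merge de(81) and 122: 203
Huffman total = 59 + 122 + 203 = 384 bits.
Saving = 406 − 384 = 22 bits.

22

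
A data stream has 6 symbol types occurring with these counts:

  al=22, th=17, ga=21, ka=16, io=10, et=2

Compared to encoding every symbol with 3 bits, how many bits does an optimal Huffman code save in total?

48

Fixed-length: 3 bits × 88 symbols = 264 bits.
Huffman merges:
merge et(2) and io(10): 12
merge 12 and ka(16): 28
merge th(17) and ga(21): 38
merge al(22) and 28: 50
merge 38 and 50: 88
Huffman total = 12 + 28 + 38 + 50 + 88 = 216 bits.
Saving = 264 − 216 = 48 bits.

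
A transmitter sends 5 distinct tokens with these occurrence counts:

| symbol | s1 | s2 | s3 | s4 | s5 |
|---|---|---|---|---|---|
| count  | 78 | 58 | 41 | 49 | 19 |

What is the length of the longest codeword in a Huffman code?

Merge the two lowest-weight nodes at each step:
merge s5(19) and s3(41): 60
merge s4(49) and s2(58): 107
merge 60 and s1(78): 138
merge 107 and 138: 245
Maximum depth reached is 3.

3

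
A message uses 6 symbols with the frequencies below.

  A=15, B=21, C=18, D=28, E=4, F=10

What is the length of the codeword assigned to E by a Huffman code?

4

Build the tree from the bottom:
merge E(4) and F(10): 14
merge 14 and A(15): 29
merge C(18) and B(21): 39
merge D(28) and 29: 57
merge 39 and 57: 96
E sits 4 levels below the root, so its codeword is 4 bits.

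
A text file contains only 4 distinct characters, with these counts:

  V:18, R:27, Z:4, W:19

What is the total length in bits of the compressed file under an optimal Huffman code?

Merge the two smallest weights repeatedly:
combine Z(4), V(18) → 22
combine W(19), 22 → 41
combine R(27), 41 → 68
Total encoded bits = sum of merged weights = 22 + 41 + 68 = 131.

131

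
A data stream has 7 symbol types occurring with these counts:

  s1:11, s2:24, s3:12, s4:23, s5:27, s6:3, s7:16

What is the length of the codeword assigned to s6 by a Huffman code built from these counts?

Repeatedly merge the two smallest:
s6(3) + s1(11) → 14
s3(12) + 14 → 26
s7(16) + s4(23) → 39
s2(24) + 26 → 50
s5(27) + 39 → 66
50 + 66 → 116
The subtree containing s6 is merged 4 times, so code length = 4.

4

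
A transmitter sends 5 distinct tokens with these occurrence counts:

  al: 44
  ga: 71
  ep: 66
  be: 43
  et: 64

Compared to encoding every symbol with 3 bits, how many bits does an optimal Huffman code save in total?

Fixed-length: 3 bits × 288 symbols = 864 bits.
Huffman merges:
be(43) + al(44) → 87
et(64) + ep(66) → 130
ga(71) + 87 → 158
130 + 158 → 288
Huffman total = 87 + 130 + 158 + 288 = 663 bits.
Saving = 864 − 663 = 201 bits.

201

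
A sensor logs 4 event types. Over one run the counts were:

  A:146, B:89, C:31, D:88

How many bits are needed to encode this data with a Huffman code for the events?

Greedily combine the two least-frequent nodes:
C(31) + D(88) → 119
B(89) + 119 → 208
A(146) + 208 → 354
Total encoded bits = sum of merged weights = 119 + 208 + 354 = 681.

681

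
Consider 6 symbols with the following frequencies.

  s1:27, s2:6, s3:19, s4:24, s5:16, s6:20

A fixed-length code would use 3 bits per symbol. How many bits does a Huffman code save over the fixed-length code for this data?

Fixed-length: 3 bits × 112 symbols = 336 bits.
Huffman merges:
s2(6) + s5(16) → 22
s3(19) + s6(20) → 39
22 + s4(24) → 46
s1(27) + 39 → 66
46 + 66 → 112
Huffman total = 22 + 39 + 46 + 66 + 112 = 285 bits.
Saving = 336 − 285 = 51 bits.

51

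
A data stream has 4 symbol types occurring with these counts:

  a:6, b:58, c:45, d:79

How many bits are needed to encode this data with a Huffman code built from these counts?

348

Greedily combine the two least-frequent nodes:
a(6) + c(45) → 51
51 + b(58) → 109
d(79) + 109 → 188
Each symbol's bit-cost is frequency × depth; summing gives 348 bits (equivalently 51 + 109 + 188).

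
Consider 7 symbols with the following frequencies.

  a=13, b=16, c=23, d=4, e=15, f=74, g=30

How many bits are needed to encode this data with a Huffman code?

425

Merge the two smallest weights repeatedly:
combine d(4), a(13) → 17
combine e(15), b(16) → 31
combine 17, c(23) → 40
combine g(30), 31 → 61
combine 40, 61 → 101
combine f(74), 101 → 175
The encoded length is the sum of every internal node's weight: 17 + 31 + 40 + 61 + 101 + 175 = 425 bits.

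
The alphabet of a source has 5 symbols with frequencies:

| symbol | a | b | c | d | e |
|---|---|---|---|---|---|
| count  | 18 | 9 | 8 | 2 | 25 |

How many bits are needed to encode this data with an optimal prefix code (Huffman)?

128

Build the Huffman tree bottom-up:
d(2) + c(8) → 10
b(9) + 10 → 19
a(18) + 19 → 37
e(25) + 37 → 62
The encoded length is the sum of every internal node's weight: 10 + 19 + 37 + 62 = 128 bits.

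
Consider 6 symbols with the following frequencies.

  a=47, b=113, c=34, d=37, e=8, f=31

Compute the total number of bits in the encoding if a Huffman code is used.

Greedily combine the two least-frequent nodes:
combine e(8), f(31) → 39
combine c(34), d(37) → 71
combine 39, a(47) → 86
combine 71, 86 → 157
combine b(113), 157 → 270
Each symbol's bit-cost is frequency × depth; summing gives 623 bits (equivalently 39 + 71 + 86 + 157 + 270).

623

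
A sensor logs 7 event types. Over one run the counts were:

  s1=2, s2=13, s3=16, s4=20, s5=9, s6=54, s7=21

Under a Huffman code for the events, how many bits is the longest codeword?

Merge the two lowest-weight nodes at each step:
s1(2) + s5(9) → 11
11 + s2(13) → 24
s3(16) + s4(20) → 36
s7(21) + 24 → 45
36 + 45 → 81
s6(54) + 81 → 135
Maximum depth reached is 5.

5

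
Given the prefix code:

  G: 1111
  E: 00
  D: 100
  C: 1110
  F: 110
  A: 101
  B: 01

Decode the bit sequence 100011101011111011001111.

Read left to right; each codeword is recognised as soon as it completes (prefix code):
  100→D | 01→B | 110→F | 101→A | 1111→G | 01→B | 100→D | 1111→G
Decoded message: DBFAGBDG

DBFAGBDG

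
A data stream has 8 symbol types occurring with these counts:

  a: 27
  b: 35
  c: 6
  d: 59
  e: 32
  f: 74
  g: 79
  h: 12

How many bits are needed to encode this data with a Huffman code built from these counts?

882

Build the Huffman tree bottom-up:
merge c(6) and h(12): 18
merge 18 and a(27): 45
merge e(32) and b(35): 67
merge 45 and d(59): 104
merge 67 and f(74): 141
merge g(79) and 104: 183
merge 141 and 183: 324
Total encoded bits = sum of merged weights = 18 + 45 + 67 + 104 + 141 + 183 + 324 = 882.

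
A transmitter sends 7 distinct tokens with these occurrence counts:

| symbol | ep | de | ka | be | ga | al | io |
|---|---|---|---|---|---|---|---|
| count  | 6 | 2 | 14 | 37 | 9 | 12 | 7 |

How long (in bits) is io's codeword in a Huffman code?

4

Repeatedly merge the two smallest:
de(2) + ep(6) → 8
io(7) + 8 → 15
ga(9) + al(12) → 21
ka(14) + 15 → 29
21 + 29 → 50
be(37) + 50 → 87
The subtree containing io is merged 4 times, so code length = 4.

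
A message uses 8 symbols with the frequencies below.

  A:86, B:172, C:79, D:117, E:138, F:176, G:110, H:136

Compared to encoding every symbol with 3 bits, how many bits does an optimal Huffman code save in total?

Fixed-length: 3 bits × 1014 symbols = 3042 bits.
Huffman merges:
C(79) + A(86) → 165
G(110) + D(117) → 227
H(136) + E(138) → 274
165 + B(172) → 337
F(176) + 227 → 403
274 + 337 → 611
403 + 611 → 1014
Huffman total = 165 + 227 + 274 + 337 + 403 + 611 + 1014 = 3031 bits.
Saving = 3042 − 3031 = 11 bits.

11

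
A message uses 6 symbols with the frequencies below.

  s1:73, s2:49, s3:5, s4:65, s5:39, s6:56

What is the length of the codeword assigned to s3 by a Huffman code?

4

Repeatedly merge the two smallest:
s3(5) + s5(39) → 44
44 + s2(49) → 93
s6(56) + s4(65) → 121
s1(73) + 93 → 166
121 + 166 → 287
s3 sits 4 levels below the root, so its codeword is 4 bits.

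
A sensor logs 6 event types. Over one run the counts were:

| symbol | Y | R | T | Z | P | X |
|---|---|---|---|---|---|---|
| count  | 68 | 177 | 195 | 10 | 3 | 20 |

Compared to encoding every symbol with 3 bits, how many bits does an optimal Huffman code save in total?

Fixed-length: 3 bits × 473 symbols = 1419 bits.
Huffman merges:
combine P(3), Z(10) → 13
combine 13, X(20) → 33
combine 33, Y(68) → 101
combine 101, R(177) → 278
combine T(195), 278 → 473
Huffman total = 13 + 33 + 101 + 278 + 473 = 898 bits.
Saving = 1419 − 898 = 521 bits.

521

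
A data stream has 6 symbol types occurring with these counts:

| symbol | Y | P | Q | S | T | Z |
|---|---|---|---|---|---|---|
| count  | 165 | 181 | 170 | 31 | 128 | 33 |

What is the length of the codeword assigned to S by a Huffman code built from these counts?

Build the tree from the bottom:
merge S(31) and Z(33): 64
merge 64 and T(128): 192
merge Y(165) and Q(170): 335
merge P(181) and 192: 373
merge 335 and 373: 708
The subtree containing S is merged 4 times, so code length = 4.

4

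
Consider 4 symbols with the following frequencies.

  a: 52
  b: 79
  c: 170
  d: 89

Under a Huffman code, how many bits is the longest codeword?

3

Merge the two lowest-weight nodes at each step:
combine a(52), b(79) → 131
combine d(89), 131 → 220
combine c(170), 220 → 390
The rarest symbols sit at the bottom; the longest codeword is 3 bits.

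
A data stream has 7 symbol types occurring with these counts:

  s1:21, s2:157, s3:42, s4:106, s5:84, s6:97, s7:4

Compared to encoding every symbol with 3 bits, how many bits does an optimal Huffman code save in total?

Fixed-length: 3 bits × 511 symbols = 1533 bits.
Huffman merges:
combine s7(4), s1(21) → 25
combine 25, s3(42) → 67
combine 67, s5(84) → 151
combine s6(97), s4(106) → 203
combine 151, s2(157) → 308
combine 203, 308 → 511
Huffman total = 25 + 67 + 151 + 203 + 308 + 511 = 1265 bits.
Saving = 1533 − 1265 = 268 bits.

268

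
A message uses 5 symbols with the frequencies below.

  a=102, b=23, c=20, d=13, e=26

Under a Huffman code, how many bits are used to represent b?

Huffman merges, smallest pair first:
merge d(13) and c(20): 33
merge b(23) and e(26): 49
merge 33 and 49: 82
merge 82 and a(102): 184
The subtree containing b is merged 3 times, so code length = 3.

3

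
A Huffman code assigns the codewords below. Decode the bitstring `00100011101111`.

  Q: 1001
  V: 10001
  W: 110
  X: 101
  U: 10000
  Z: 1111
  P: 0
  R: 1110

Read left to right; each codeword is recognised as soon as it completes (prefix code):
  0→P | 0→P | 10001→V | 110→W | 1111→Z
Decoded message: PPVWZ

PPVWZ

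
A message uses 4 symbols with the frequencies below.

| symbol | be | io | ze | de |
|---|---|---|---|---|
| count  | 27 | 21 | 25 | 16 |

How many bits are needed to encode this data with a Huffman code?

178

Greedily combine the two least-frequent nodes:
combine de(16), io(21) → 37
combine ze(25), be(27) → 52
combine 37, 52 → 89
Total encoded bits = sum of merged weights = 37 + 52 + 89 = 178.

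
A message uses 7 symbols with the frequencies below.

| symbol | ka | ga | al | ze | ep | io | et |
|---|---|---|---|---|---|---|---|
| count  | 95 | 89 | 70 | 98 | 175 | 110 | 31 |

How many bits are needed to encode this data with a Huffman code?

Greedily combine the two least-frequent nodes:
combine et(31), al(70) → 101
combine ga(89), ka(95) → 184
combine ze(98), 101 → 199
combine io(110), ep(175) → 285
combine 184, 199 → 383
combine 285, 383 → 668
The encoded length is the sum of every internal node's weight: 101 + 184 + 199 + 285 + 383 + 668 = 1820 bits.

1820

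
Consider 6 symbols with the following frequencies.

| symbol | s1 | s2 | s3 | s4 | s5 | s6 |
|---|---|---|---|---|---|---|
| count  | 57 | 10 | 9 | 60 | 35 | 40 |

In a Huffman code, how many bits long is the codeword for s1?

Huffman merges, smallest pair first:
merge s3(9) and s2(10): 19
merge 19 and s5(35): 54
merge s6(40) and 54: 94
merge s1(57) and s4(60): 117
merge 94 and 117: 211
The subtree containing s1 is merged 2 times, so code length = 2.

2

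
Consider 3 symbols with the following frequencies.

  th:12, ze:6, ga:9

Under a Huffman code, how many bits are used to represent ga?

Huffman merges, smallest pair first:
combine ze(6), ga(9) → 15
combine th(12), 15 → 27
The subtree containing ga is merged 2 times, so code length = 2.

2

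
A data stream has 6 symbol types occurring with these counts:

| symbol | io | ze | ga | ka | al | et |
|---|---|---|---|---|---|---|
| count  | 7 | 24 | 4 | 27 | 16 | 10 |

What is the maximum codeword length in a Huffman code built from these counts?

4

Merge the two lowest-weight nodes at each step:
combine ga(4), io(7) → 11
combine et(10), 11 → 21
combine al(16), 21 → 37
combine ze(24), ka(27) → 51
combine 37, 51 → 88
The rarest symbols sit at the bottom; the longest codeword is 4 bits.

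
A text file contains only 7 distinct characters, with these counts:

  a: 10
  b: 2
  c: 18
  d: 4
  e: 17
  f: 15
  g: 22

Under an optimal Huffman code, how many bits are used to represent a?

Build the tree from the bottom:
b(2) + d(4) → 6
6 + a(10) → 16
f(15) + 16 → 31
e(17) + c(18) → 35
g(22) + 31 → 53
35 + 53 → 88
a sits 4 levels below the root, so its codeword is 4 bits.

4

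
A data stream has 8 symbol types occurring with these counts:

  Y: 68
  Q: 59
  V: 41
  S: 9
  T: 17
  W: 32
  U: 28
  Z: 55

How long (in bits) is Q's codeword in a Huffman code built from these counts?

2

Huffman merges, smallest pair first:
combine S(9), T(17) → 26
combine 26, U(28) → 54
combine W(32), V(41) → 73
combine 54, Z(55) → 109
combine Q(59), Y(68) → 127
combine 73, 109 → 182
combine 127, 182 → 309
Q's leaf is at depth 2, giving a 2-bit codeword.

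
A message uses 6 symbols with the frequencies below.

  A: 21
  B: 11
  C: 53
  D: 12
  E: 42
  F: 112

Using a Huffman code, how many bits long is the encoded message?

543

Greedily combine the two least-frequent nodes:
B(11) + D(12) → 23
A(21) + 23 → 44
E(42) + 44 → 86
C(53) + 86 → 139
F(112) + 139 → 251
Total encoded bits = sum of merged weights = 23 + 44 + 86 + 139 + 251 = 543.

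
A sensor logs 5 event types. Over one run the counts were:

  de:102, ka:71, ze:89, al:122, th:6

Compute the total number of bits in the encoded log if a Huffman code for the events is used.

Build the Huffman tree bottom-up:
combine th(6), ka(71) → 77
combine 77, ze(89) → 166
combine de(102), al(122) → 224
combine 166, 224 → 390
The encoded length is the sum of every internal node's weight: 77 + 166 + 224 + 390 = 857 bits.

857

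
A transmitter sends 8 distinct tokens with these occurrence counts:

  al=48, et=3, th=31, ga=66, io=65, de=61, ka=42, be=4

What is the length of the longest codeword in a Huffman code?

5

Merge the two lowest-weight nodes at each step:
combine et(3), be(4) → 7
combine 7, th(31) → 38
combine 38, ka(42) → 80
combine al(48), de(61) → 109
combine io(65), ga(66) → 131
combine 80, 109 → 189
combine 131, 189 → 320
The rarest symbols sit at the bottom; the longest codeword is 5 bits.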